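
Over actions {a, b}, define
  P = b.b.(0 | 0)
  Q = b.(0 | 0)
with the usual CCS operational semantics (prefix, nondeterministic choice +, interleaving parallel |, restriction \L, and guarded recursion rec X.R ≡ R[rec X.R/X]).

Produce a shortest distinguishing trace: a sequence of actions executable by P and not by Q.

Reachable graph of P (3 states):
  s0 = b.b.(0 | 0) has moves —b→ s1
  s1 = b.(0 | 0) has moves —b→ s2
  s2 = 0 | 0 has moves ∅
Reachable graph of Q (2 states):
  t0 = b.(0 | 0) has moves —b→ t1
  t1 = 0 | 0 has moves ∅
Executing bb from P (initial set {s0}):
  [1] b ⇒ {s1}
  [2] b ⇒ {s2}
  ✓ P
Executing bb from Q (initial set {t0}):
  [1] b ⇒ {t1}
  [2] b ⇒ ∅  — Q cannot continue

bb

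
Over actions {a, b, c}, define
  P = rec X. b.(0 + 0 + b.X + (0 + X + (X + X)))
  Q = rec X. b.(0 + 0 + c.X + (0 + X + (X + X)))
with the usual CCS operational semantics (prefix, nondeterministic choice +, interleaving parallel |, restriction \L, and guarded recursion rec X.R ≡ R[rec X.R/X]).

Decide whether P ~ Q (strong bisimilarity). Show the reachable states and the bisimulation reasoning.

P ≁ Q

Reachable graph of P (2 states):
  p0 = rec X. b.(0 + 0 + b.X + (0 + X + (X + X))) :: =b=> p1
  p1 = 0 + 0 + b.(rec X. b.(0 + 0 + b.X + (0 + X + (X + X)))) + (0 + (rec X. b.(0 + 0 + b.X + (0 + X + (X + X)))) + ((rec X. b.(0 + 0 + b.X + (0 + X + (X + X)))) + (rec X. b.(0 + 0 + b.X + (0 + X + (X + X)))))) :: =b=> p0, =b=> p1
Reachable graph of Q (2 states):
  q0 = rec X. b.(0 + 0 + c.X + (0 + X + (X + X))) :: =b=> q1
  q1 = 0 + 0 + c.(rec X. b.(0 + 0 + c.X + (0 + X + (X + X)))) + (0 + (rec X. b.(0 + 0 + c.X + (0 + X + (X + X)))) + ((rec X. b.(0 + 0 + c.X + (0 + X + (X + X)))) + (rec X. b.(0 + 0 + c.X + (0 + X + (X + X)))))) :: =b=> q1, =c=> q0
Bisimilarity quotient blocks:
  B0 = {p0, p1}
  B1 = {q0}
  B2 = {q1}
p0 ∈ B0, q0 ∈ B1 → different blocks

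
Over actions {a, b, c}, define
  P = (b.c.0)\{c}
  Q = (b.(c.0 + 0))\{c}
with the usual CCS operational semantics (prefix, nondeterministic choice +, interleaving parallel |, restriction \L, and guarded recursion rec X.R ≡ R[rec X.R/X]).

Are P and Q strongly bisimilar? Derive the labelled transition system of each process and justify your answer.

P ~ Q

P's transition system — 2 states:
  m0 = (b.c.0)\{c} :: =b=> m1
  m1 = (c.0)\{c} :: ∅
Q's transition system — 2 states:
  n0 = (b.(c.0 + 0))\{c} :: =b=> n1
  n1 = (c.0 + 0)\{c} :: ∅
Coarsest stable partition (strong bisimilarity classes):
  B0 = {m0, n0}
  B1 = {m1, n1}
m0 ∈ B0, n0 ∈ B0 → same block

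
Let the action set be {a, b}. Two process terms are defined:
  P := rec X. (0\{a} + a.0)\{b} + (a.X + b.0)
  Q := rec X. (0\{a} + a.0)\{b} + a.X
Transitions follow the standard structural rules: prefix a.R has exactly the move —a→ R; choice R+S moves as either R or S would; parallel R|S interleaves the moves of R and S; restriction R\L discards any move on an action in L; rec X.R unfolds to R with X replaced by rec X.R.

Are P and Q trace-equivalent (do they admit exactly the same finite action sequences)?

NO — witness ⟨b⟩

Reachable graph of P (3 states):
  s0 = rec X. (0\{a} + a.0)\{b} + (a.X + b.0) → --a--▸ s0, --a--▸ s1, --b--▸ s2
  s1 = 0\{b} → ∅
  s2 = 0 → ∅
Reachable graph of Q (2 states):
  t0 = rec X. (0\{a} + a.0)\{b} + a.X → --a--▸ t0, --a--▸ t1
  t1 = 0\{b} → ∅
Run σ = ⟨b⟩ on P: start {s0}
  step 1 (b): {s2}
  — P admits the full trace.
Run σ = ⟨b⟩ on Q: start {t0}
  step 1 (b): ∅  — Q cannot continue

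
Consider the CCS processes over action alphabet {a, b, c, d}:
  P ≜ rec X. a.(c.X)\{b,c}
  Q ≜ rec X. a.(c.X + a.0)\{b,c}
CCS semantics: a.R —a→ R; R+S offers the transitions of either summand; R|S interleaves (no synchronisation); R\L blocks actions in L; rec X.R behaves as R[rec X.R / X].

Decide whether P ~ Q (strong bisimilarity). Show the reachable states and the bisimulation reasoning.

LTS(P): 2 reachable states
  m0 = rec X. a.(c.X)\{b,c} ⊢ ··a··> m1
  m1 = (c.(rec X. a.(c.X)\{b,c}))\{b,c} ⊢ ·
LTS(Q): 3 reachable states
  n0 = rec X. a.(c.X + a.0)\{b,c} ⊢ ··a··> n1
  n1 = (c.(rec X. a.(c.X + a.0)\{b,c}) + a.0)\{b,c} ⊢ ··a··> n2
  n2 = 0\{b,c} ⊢ ·
Partition-refinement fixed point:
  B0 = {m0, n1}
  B1 = {m1, n2}
  B2 = {n0}
m0 ∈ B0, n0 ∈ B2 → different blocks

NO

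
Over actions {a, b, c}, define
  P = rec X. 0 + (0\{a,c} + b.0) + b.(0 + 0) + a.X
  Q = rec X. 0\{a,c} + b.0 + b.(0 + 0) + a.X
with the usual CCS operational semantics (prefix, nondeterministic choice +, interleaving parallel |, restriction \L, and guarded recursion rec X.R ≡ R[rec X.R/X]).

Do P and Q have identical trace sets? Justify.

traces(P) = traces(Q)

LTS(P): 3 reachable states
  m0 = rec X. 0 + (0\{a,c} + b.0) + b.(0 + 0) + a.X has moves —a→ m0, —b→ m1, —b→ m2
  m1 = 0 has moves ∅
  m2 = 0 + 0 has moves ∅
LTS(Q): 3 reachable states
  n0 = rec X. 0\{a,c} + b.0 + b.(0 + 0) + a.X has moves —a→ n0, —b→ n1, —b→ n2
  n1 = 0 has moves ∅
  n2 = 0 + 0 has moves ∅
Partition-refinement fixed point:
  B0 = {m0, n0}
  B1 = {m1, m2, n1, n2}
m0 ∈ B0, n0 ∈ B0 → same block
Bisimilar ⇒ trace-equivalent.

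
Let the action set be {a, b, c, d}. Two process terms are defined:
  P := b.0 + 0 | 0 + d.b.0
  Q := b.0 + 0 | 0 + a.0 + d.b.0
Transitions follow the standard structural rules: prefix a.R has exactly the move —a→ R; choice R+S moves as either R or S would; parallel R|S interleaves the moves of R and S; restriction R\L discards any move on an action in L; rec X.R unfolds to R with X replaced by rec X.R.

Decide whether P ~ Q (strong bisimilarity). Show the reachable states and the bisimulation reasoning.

Reachable graph of P (3 states):
  m0 = b.0 + 0 | 0 + d.b.0 has moves ··b··> m1, ··d··> m2
  m1 = 0 has moves (no moves)
  m2 = b.0 has moves ··b··> m1
Reachable graph of Q (3 states):
  n0 = b.0 + 0 | 0 + a.0 + d.b.0 has moves ··a··> n1, ··b··> n1, ··d··> n2
  n1 = 0 has moves (no moves)
  n2 = b.0 has moves ··b··> n1
Coarsest stable partition (strong bisimilarity classes):
  B0 = {m0}
  B1 = {m2, n2}
  B2 = {m1, n1}
  B3 = {n0}
m0 ∈ B0, n0 ∈ B3 → different blocks

not bisimilar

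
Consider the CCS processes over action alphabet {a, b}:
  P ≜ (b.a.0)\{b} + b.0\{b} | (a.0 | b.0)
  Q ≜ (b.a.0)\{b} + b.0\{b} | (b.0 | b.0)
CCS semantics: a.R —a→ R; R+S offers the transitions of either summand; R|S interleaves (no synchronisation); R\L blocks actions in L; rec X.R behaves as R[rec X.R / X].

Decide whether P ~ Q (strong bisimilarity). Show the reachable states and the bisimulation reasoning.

LTS(P): 8 reachable states
  m0 = (b.a.0)\{b} + b.0\{b} | (a.0 | b.0) ⊢ —a→ m1, —b→ m2, —b→ m3
  m1 = b.0\{b} | (0 | b.0) ⊢ —b→ m4, —b→ m5
  m2 = 0\{b} | (a.0 | b.0) ⊢ —a→ m4, —b→ m6
  m3 = b.0\{b} | (a.0 | 0) ⊢ —a→ m5, —b→ m6
  m4 = 0\{b} | (0 | b.0) ⊢ —b→ m7
  m5 = b.0\{b} | (0 | 0) ⊢ —b→ m7
  m6 = 0\{b} | (a.0 | 0) ⊢ —a→ m7
  m7 = 0\{b} | (0 | 0) ⊢ ·
LTS(Q): 8 reachable states
  n0 = (b.a.0)\{b} + b.0\{b} | (b.0 | b.0) ⊢ —b→ n1, —b→ n2, —b→ n3
  n1 = 0\{b} | (b.0 | b.0) ⊢ —b→ n4, —b→ n5
  n2 = b.0\{b} | (0 | b.0) ⊢ —b→ n4, —b→ n6
  n3 = b.0\{b} | (b.0 | 0) ⊢ —b→ n5, —b→ n6
  n4 = 0\{b} | (0 | b.0) ⊢ —b→ n7
  n5 = 0\{b} | (b.0 | 0) ⊢ —b→ n7
  n6 = b.0\{b} | (0 | 0) ⊢ —b→ n7
  n7 = 0\{b} | (0 | 0) ⊢ ·
Bisimilarity quotient blocks:
  B0 = {m0}
  B1 = {m1, n1, n2, n3}
  B2 = {m4, m5, n4, n5, n6}
  B3 = {m7, n7}
  B4 = {m2, m3}
  B5 = {m6}
  B6 = {n0}
m0 ∈ B0, n0 ∈ B6 → different blocks

not bisimilar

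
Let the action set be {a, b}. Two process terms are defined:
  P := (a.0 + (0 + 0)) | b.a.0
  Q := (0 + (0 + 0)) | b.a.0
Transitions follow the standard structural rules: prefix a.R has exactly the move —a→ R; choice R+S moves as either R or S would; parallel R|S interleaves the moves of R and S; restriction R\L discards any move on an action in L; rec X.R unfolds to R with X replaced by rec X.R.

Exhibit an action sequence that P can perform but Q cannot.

a

P's transition system — 6 states:
  s0 = (a.0 + (0 + 0)) | b.a.0 :: --a--▸ s1, --b--▸ s2
  s1 = 0 | b.a.0 :: --b--▸ s3
  s2 = (a.0 + (0 + 0)) | a.0 :: --a--▸ s3, --a--▸ s4
  s3 = 0 | a.0 :: --a--▸ s5
  s4 = (a.0 + (0 + 0)) | 0 :: --a--▸ s5
  s5 = 0 | 0 :: deadlocked
Q's transition system — 3 states:
  t0 = (0 + (0 + 0)) | b.a.0 :: --b--▸ t1
  t1 = (0 + (0 + 0)) | a.0 :: --a--▸ t2
  t2 = (0 + (0 + 0)) | 0 :: deadlocked
Run σ = ⟨a⟩ on P: start {s0}
  after a @ step 1: {s1}
  — P admits the full trace.
Run σ = ⟨a⟩ on Q: start {t0}
  after a @ step 1: ∅  — Q cannot continue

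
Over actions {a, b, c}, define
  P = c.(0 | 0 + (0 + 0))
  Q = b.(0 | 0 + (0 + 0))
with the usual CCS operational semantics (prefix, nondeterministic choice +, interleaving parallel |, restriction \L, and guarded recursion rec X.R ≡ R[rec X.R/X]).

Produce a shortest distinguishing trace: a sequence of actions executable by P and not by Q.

c

P's transition system — 2 states:
  m0 = c.(0 | 0 + (0 + 0)) → ··c··> m1
  m1 = 0 | 0 + (0 + 0) → deadlocked
Q's transition system — 2 states:
  n0 = b.(0 | 0 + (0 + 0)) → ··b··> n1
  n1 = 0 | 0 + (0 + 0) → deadlocked
Trace ⟨c⟩ through P, begin at {m0}:
  after c @ step 1: {m1}
  ✓ P
Trace ⟨c⟩ through Q, begin at {n0}:
  after c @ step 1: ∅  — Q cannot continue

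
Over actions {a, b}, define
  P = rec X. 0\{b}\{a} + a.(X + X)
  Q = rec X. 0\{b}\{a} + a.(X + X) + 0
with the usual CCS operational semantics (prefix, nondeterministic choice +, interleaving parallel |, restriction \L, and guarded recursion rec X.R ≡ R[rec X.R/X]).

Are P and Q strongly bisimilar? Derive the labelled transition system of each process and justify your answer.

bisimilar

P's transition system — 2 states:
  s0 = rec X. 0\{b}\{a} + a.(X + X) ⊢ =a=> s1
  s1 = (rec X. 0\{b}\{a} + a.(X + X)) + (rec X. 0\{b}\{a} + a.(X + X)) ⊢ =a=> s1
Q's transition system — 2 states:
  t0 = rec X. 0\{b}\{a} + a.(X + X) + 0 ⊢ =a=> t1
  t1 = (rec X. 0\{b}\{a} + a.(X + X) + 0) + (rec X. 0\{b}\{a} + a.(X + X) + 0) ⊢ =a=> t1
Bisimilarity quotient blocks:
  B0 = {s0, s1, t0, t1}
s0 ∈ B0, t0 ∈ B0 → same block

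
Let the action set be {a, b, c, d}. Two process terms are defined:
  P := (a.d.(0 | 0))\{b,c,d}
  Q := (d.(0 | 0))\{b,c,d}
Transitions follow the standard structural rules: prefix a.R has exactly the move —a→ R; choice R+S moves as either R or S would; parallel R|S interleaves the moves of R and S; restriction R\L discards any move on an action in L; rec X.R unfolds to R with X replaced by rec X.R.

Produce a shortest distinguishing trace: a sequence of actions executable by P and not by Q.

a

P's transition system — 2 states:
  m0 = (a.d.(0 | 0))\{b,c,d} → —a→ m1
  m1 = (d.(0 | 0))\{b,c,d} → deadlocked
Q's transition system — 1 states:
  n0 = (d.(0 | 0))\{b,c,d} → deadlocked
Run σ = ⟨a⟩ on P: start {m0}
  after a @ step 1: {m1}
  ✓ P
Run σ = ⟨a⟩ on Q: start {n0}
  after a @ step 1: ∅  — Q cannot continue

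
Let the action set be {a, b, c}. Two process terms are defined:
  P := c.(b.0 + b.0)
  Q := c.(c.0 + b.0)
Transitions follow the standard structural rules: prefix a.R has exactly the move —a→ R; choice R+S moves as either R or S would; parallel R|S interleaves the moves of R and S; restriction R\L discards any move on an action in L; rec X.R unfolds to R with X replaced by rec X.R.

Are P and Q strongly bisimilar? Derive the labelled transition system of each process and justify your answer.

P's transition system — 3 states:
  p0 = c.(b.0 + b.0) → --c--▸ p1
  p1 = b.0 + b.0 → --b--▸ p2
  p2 = 0 → deadlocked
Q's transition system — 3 states:
  q0 = c.(c.0 + b.0) → --c--▸ q1
  q1 = c.0 + b.0 → --b--▸ q2, --c--▸ q2
  q2 = 0 → deadlocked
Partition-refinement fixed point:
  B0 = {p0}
  B1 = {p1}
  B2 = {p2, q2}
  B3 = {q0}
  B4 = {q1}
p0 ∈ B0, q0 ∈ B3 → different blocks

P ≁ Q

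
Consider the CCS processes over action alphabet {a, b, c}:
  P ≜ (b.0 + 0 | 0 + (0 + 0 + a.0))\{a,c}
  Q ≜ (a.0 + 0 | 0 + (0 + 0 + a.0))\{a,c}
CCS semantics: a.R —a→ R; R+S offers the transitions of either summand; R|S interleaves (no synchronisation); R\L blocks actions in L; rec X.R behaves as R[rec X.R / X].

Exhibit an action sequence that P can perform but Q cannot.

Reachable graph of P (2 states):
  m0 = (b.0 + 0 | 0 + (0 + 0 + a.0))\{a,c} | —b→ m1
  m1 = 0\{a,c} | stopped
Reachable graph of Q (1 states):
  n0 = (a.0 + 0 | 0 + (0 + 0 + a.0))\{a,c} | stopped
Trace ⟨b⟩ through P, begin at {m0}:
  step 1 (b): {m1}
  ✓ P
Trace ⟨b⟩ through Q, begin at {n0}:
  step 1 (b): no successor for Q

b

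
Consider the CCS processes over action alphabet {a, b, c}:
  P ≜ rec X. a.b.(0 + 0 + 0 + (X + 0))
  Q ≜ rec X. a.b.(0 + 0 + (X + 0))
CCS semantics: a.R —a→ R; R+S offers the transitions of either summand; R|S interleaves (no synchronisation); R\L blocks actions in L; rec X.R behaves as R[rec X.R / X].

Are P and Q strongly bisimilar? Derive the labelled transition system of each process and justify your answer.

P's transition system — 3 states:
  u0 = rec X. a.b.(0 + 0 + 0 + (X + 0)) :: —a→ u1
  u1 = b.(0 + 0 + 0 + ((rec X. a.b.(0 + 0 + 0 + (X + 0))) + 0)) :: —b→ u2
  u2 = 0 + 0 + 0 + ((rec X. a.b.(0 + 0 + 0 + (X + 0))) + 0) :: —a→ u1
Q's transition system — 3 states:
  v0 = rec X. a.b.(0 + 0 + (X + 0)) :: —a→ v1
  v1 = b.(0 + 0 + ((rec X. a.b.(0 + 0 + (X + 0))) + 0)) :: —b→ v2
  v2 = 0 + 0 + ((rec X. a.b.(0 + 0 + (X + 0))) + 0) :: —a→ v1
Coarsest stable partition (strong bisimilarity classes):
  B0 = {u0, u2, v0, v2}
  B1 = {u1, v1}
u0 ∈ B0, v0 ∈ B0 → same block

P ~ Q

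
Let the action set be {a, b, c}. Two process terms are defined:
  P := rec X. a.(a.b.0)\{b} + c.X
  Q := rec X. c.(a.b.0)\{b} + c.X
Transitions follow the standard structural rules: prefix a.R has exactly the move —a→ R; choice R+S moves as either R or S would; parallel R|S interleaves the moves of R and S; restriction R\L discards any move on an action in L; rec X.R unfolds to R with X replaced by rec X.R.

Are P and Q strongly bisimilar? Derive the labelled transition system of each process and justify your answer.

P's transition system — 3 states:
  s0 = rec X. a.(a.b.0)\{b} + c.X | ··a··> s1, ··c··> s0
  s1 = (a.b.0)\{b} | ··a··> s2
  s2 = (b.0)\{b} | deadlocked
Q's transition system — 3 states:
  t0 = rec X. c.(a.b.0)\{b} + c.X | ··c··> t0, ··c··> t1
  t1 = (a.b.0)\{b} | ··a··> t2
  t2 = (b.0)\{b} | deadlocked
Coarsest stable partition (strong bisimilarity classes):
  B0 = {s0}
  B1 = {s1, t1}
  B2 = {s2, t2}
  B3 = {t0}
s0 ∈ B0, t0 ∈ B3 → different blocks

NO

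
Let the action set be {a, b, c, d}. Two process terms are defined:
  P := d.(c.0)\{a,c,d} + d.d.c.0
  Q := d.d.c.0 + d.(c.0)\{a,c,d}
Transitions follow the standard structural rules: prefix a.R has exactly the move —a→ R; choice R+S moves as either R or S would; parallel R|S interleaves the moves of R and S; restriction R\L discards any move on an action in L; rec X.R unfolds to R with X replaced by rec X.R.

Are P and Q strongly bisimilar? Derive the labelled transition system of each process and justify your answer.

bisimilar

LTS(P): 5 reachable states
  m0 = d.(c.0)\{a,c,d} + d.d.c.0 ⊢ --d--▸ m1, --d--▸ m2
  m1 = (c.0)\{a,c,d} ⊢ ·
  m2 = d.c.0 ⊢ --d--▸ m3
  m3 = c.0 ⊢ --c--▸ m4
  m4 = 0 ⊢ ·
LTS(Q): 5 reachable states
  n0 = d.d.c.0 + d.(c.0)\{a,c,d} ⊢ --d--▸ n1, --d--▸ n2
  n1 = (c.0)\{a,c,d} ⊢ ·
  n2 = d.c.0 ⊢ --d--▸ n3
  n3 = c.0 ⊢ --c--▸ n4
  n4 = 0 ⊢ ·
Partition-refinement fixed point:
  B0 = {m0, n0}
  B1 = {m2, n2}
  B2 = {m3, n3}
  B3 = {m1, m4, n1, n4}
m0 ∈ B0, n0 ∈ B0 → same block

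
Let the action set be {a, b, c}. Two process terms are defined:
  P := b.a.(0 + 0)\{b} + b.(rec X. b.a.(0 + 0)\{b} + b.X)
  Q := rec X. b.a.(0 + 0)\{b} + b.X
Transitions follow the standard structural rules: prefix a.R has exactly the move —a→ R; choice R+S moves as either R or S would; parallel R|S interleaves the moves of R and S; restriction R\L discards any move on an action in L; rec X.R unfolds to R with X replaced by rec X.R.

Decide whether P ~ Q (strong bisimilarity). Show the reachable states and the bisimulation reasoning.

LTS(P): 4 reachable states
  m0 = b.a.(0 + 0)\{b} + b.(rec X. b.a.(0 + 0)\{b} + b.X) :: ··b··> m1, ··b··> m2
  m1 = a.(0 + 0)\{b} :: ··a··> m3
  m2 = rec X. b.a.(0 + 0)\{b} + b.X :: ··b··> m1, ··b··> m2
  m3 = (0 + 0)\{b} :: ∅
LTS(Q): 3 reachable states
  n0 = rec X. b.a.(0 + 0)\{b} + b.X :: ··b··> n0, ··b··> n1
  n1 = a.(0 + 0)\{b} :: ··a··> n2
  n2 = (0 + 0)\{b} :: ∅
Coarsest stable partition (strong bisimilarity classes):
  B0 = {m0, m2, n0}
  B1 = {m1, n1}
  B2 = {m3, n2}
m0 ∈ B0, n0 ∈ B0 → same block

YES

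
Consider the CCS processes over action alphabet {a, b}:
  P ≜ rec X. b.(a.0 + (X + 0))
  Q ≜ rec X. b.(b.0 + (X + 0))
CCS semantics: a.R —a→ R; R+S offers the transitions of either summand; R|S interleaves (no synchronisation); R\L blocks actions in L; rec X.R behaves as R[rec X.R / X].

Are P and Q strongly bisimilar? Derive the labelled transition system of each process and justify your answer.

LTS(P): 3 reachable states
  u0 = rec X. b.(a.0 + (X + 0)) ⊢ --b--▸ u1
  u1 = a.0 + ((rec X. b.(a.0 + (X + 0))) + 0) ⊢ --a--▸ u2, --b--▸ u1
  u2 = 0 ⊢ deadlocked
LTS(Q): 3 reachable states
  v0 = rec X. b.(b.0 + (X + 0)) ⊢ --b--▸ v1
  v1 = b.0 + ((rec X. b.(b.0 + (X + 0))) + 0) ⊢ --b--▸ v1, --b--▸ v2
  v2 = 0 ⊢ deadlocked
Partition-refinement fixed point:
  B0 = {u0}
  B1 = {u1}
  B2 = {u2, v2}
  B3 = {v0}
  B4 = {v1}
u0 ∈ B0, v0 ∈ B3 → different blocks

P ≁ Q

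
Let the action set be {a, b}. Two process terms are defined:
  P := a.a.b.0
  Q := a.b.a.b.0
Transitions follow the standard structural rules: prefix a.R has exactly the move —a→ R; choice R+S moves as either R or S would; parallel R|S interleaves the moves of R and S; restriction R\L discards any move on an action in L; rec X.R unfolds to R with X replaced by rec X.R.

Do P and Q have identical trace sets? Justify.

NO — witness ⟨aa⟩

Reachable graph of P (4 states):
  s0 = a.a.b.0 has moves —a→ s1
  s1 = a.b.0 has moves —a→ s2
  s2 = b.0 has moves —b→ s3
  s3 = 0 has moves (no moves)
Reachable graph of Q (5 states):
  t0 = a.b.a.b.0 has moves —a→ t1
  t1 = b.a.b.0 has moves —b→ t2
  t2 = a.b.0 has moves —a→ t3
  t3 = b.0 has moves —b→ t4
  t4 = 0 has moves (no moves)
Run σ = ⟨aa⟩ on P: start {s0}
  step 1 (a): {s1}
  step 2 (a): {s2}
  P completes σ.
Run σ = ⟨aa⟩ on Q: start {t0}
  step 1 (a): {t1}
  step 2 (a): ∅  — Q cannot continue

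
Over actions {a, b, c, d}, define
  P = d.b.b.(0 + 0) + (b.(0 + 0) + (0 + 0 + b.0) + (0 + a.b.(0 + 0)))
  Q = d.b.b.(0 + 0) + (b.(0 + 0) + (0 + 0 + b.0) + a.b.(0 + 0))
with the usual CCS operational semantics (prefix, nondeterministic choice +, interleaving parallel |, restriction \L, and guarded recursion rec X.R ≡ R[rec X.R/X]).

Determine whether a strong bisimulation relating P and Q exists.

bisimilar

P's transition system — 5 states:
  p0 = d.b.b.(0 + 0) + (b.(0 + 0) + (0 + 0 + b.0) + (0 + a.b.(0 + 0))) | —a→ p1, —b→ p2, —b→ p3, —d→ p4
  p1 = b.(0 + 0) | —b→ p3
  p2 = 0 | ∅
  p3 = 0 + 0 | ∅
  p4 = b.b.(0 + 0) | —b→ p1
Q's transition system — 5 states:
  q0 = d.b.b.(0 + 0) + (b.(0 + 0) + (0 + 0 + b.0) + a.b.(0 + 0)) | —a→ q1, —b→ q2, —b→ q3, —d→ q4
  q1 = b.(0 + 0) | —b→ q3
  q2 = 0 | ∅
  q3 = 0 + 0 | ∅
  q4 = b.b.(0 + 0) | —b→ q1
Bisimilarity quotient blocks:
  B0 = {p0, q0}
  B1 = {p4, q4}
  B2 = {p1, q1}
  B3 = {p2, p3, q2, q3}
p0 ∈ B0, q0 ∈ B0 → same block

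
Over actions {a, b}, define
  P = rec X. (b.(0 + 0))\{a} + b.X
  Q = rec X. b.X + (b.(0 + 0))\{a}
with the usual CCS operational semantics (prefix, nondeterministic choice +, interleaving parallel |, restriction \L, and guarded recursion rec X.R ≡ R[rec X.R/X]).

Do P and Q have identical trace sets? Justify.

Reachable graph of P (2 states):
  s0 = rec X. (b.(0 + 0))\{a} + b.X has moves --b--▸ s0, --b--▸ s1
  s1 = (0 + 0)\{a} has moves ·
Reachable graph of Q (2 states):
  t0 = rec X. b.X + (b.(0 + 0))\{a} has moves --b--▸ t0, --b--▸ t1
  t1 = (0 + 0)\{a} has moves ·
Bisimilarity quotient blocks:
  B0 = {s0, t0}
  B1 = {s1, t1}
s0 ∈ B0, t0 ∈ B0 → same block
Bisimilar ⇒ trace-equivalent.

YES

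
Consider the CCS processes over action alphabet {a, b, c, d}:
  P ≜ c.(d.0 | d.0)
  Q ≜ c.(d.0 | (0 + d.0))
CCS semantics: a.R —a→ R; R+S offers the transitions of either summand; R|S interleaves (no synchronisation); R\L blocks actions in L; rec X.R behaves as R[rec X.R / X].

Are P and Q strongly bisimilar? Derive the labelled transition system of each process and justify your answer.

P's transition system — 5 states:
  p0 = c.(d.0 | d.0) has moves --c--▸ p1
  p1 = d.0 | d.0 has moves --d--▸ p2, --d--▸ p3
  p2 = 0 | d.0 has moves --d--▸ p4
  p3 = d.0 | 0 has moves --d--▸ p4
  p4 = 0 | 0 has moves deadlocked
Q's transition system — 5 states:
  q0 = c.(d.0 | (0 + d.0)) has moves --c--▸ q1
  q1 = d.0 | (0 + d.0) has moves --d--▸ q2, --d--▸ q3
  q2 = 0 | (0 + d.0) has moves --d--▸ q4
  q3 = d.0 | 0 has moves --d--▸ q4
  q4 = 0 | 0 has moves deadlocked
Partition-refinement fixed point:
  B0 = {p0, q0}
  B1 = {p1, q1}
  B2 = {p2, p3, q2, q3}
  B3 = {p4, q4}
p0 ∈ B0, q0 ∈ B0 → same block

P ~ Q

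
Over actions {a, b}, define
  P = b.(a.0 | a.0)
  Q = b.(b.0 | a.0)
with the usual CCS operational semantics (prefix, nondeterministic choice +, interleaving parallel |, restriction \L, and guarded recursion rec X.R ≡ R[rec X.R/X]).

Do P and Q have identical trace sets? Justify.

LTS(P): 5 reachable states
  u0 = b.(a.0 | a.0) | ··b··> u1
  u1 = a.0 | a.0 | ··a··> u2, ··a··> u3
  u2 = 0 | a.0 | ··a··> u4
  u3 = a.0 | 0 | ··a··> u4
  u4 = 0 | 0 | ∅
LTS(Q): 5 reachable states
  v0 = b.(b.0 | a.0) | ··b··> v1
  v1 = b.0 | a.0 | ··a··> v2, ··b··> v3
  v2 = b.0 | 0 | ··b··> v4
  v3 = 0 | a.0 | ··a··> v4
  v4 = 0 | 0 | ∅
Executing baa from P (initial set {u0}):
  [1] b ⇒ {u1}
  [2] a ⇒ {u2, u3}
  [3] a ⇒ {u4}
  — P admits the full trace.
Executing baa from Q (initial set {v0}):
  [1] b ⇒ {v1}
  [2] a ⇒ {v2}
  [3] a ⇒ ∅ (Q stuck)

trace-distinct — witness ⟨baa⟩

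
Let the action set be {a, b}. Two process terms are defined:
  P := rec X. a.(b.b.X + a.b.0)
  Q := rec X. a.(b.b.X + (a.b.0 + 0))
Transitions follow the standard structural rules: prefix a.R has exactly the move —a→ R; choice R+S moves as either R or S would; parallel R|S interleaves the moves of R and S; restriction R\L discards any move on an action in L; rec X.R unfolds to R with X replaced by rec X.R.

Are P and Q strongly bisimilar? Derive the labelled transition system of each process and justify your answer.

P's transition system — 5 states:
  u0 = rec X. a.(b.b.X + a.b.0) | --a--▸ u1
  u1 = b.b.(rec X. a.(b.b.X + a.b.0)) + a.b.0 | --a--▸ u2, --b--▸ u3
  u2 = b.0 | --b--▸ u4
  u3 = b.(rec X. a.(b.b.X + a.b.0)) | --b--▸ u0
  u4 = 0 | deadlocked
Q's transition system — 5 states:
  v0 = rec X. a.(b.b.X + (a.b.0 + 0)) | --a--▸ v1
  v1 = b.b.(rec X. a.(b.b.X + (a.b.0 + 0))) + (a.b.0 + 0) | --a--▸ v2, --b--▸ v3
  v2 = b.0 | --b--▸ v4
  v3 = b.(rec X. a.(b.b.X + (a.b.0 + 0))) | --b--▸ v0
  v4 = 0 | deadlocked
Coarsest stable partition (strong bisimilarity classes):
  B0 = {u0, v0}
  B1 = {u1, v1}
  B2 = {u2, v2}
  B3 = {u4, v4}
  B4 = {u3, v3}
u0 ∈ B0, v0 ∈ B0 → same block

bisimilar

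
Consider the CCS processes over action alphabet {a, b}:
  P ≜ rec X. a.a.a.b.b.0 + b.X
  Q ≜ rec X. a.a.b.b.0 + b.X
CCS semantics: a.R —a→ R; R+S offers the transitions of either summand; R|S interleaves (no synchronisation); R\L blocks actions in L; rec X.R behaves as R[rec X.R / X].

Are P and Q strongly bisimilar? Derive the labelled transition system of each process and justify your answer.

Reachable graph of P (6 states):
  s0 = rec X. a.a.a.b.b.0 + b.X | —a→ s1, —b→ s0
  s1 = a.a.b.b.0 | —a→ s2
  s2 = a.b.b.0 | —a→ s3
  s3 = b.b.0 | —b→ s4
  s4 = b.0 | —b→ s5
  s5 = 0 | (no moves)
Reachable graph of Q (5 states):
  t0 = rec X. a.a.b.b.0 + b.X | —a→ t1, —b→ t0
  t1 = a.b.b.0 | —a→ t2
  t2 = b.b.0 | —b→ t3
  t3 = b.0 | —b→ t4
  t4 = 0 | (no moves)
Partition-refinement fixed point:
  B0 = {s0}
  B1 = {s1}
  B2 = {s2, t1}
  B3 = {s3, t2}
  B4 = {s4, t3}
  B5 = {s5, t4}
  B6 = {t0}
s0 ∈ B0, t0 ∈ B6 → different blocks

NO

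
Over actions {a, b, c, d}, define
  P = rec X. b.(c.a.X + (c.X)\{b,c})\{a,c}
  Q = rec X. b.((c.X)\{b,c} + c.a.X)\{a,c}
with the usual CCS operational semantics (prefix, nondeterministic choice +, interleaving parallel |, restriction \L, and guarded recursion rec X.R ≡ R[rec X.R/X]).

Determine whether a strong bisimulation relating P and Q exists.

P's transition system — 2 states:
  s0 = rec X. b.(c.a.X + (c.X)\{b,c})\{a,c} has moves -b-> s1
  s1 = (c.a.(rec X. b.(c.a.X + (c.X)\{b,c})\{a,c}) + (c.(rec X. b.(c.a.X + (c.X)\{b,c})\{a,c}))\{b,c})\{a,c} has moves ·
Q's transition system — 2 states:
  t0 = rec X. b.((c.X)\{b,c} + c.a.X)\{a,c} has moves -b-> t1
  t1 = ((c.(rec X. b.((c.X)\{b,c} + c.a.X)\{a,c}))\{b,c} + c.a.(rec X. b.((c.X)\{b,c} + c.a.X)\{a,c}))\{a,c} has moves ·
Partition-refinement fixed point:
  B0 = {s0, t0}
  B1 = {s1, t1}
s0 ∈ B0, t0 ∈ B0 → same block

YES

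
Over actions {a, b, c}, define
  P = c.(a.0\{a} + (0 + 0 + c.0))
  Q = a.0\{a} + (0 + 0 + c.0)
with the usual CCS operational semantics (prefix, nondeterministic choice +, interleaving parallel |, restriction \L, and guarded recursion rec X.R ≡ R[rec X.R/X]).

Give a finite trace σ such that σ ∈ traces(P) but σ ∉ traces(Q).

Reachable graph of P (4 states):
  p0 = c.(a.0\{a} + (0 + 0 + c.0)) :: --c--▸ p1
  p1 = a.0\{a} + (0 + 0 + c.0) :: --a--▸ p2, --c--▸ p3
  p2 = 0\{a} :: deadlocked
  p3 = 0 :: deadlocked
Reachable graph of Q (3 states):
  q0 = a.0\{a} + (0 + 0 + c.0) :: --a--▸ q1, --c--▸ q2
  q1 = 0\{a} :: deadlocked
  q2 = 0 :: deadlocked
Executing ca from P (initial set {p0}):
  step 1 (c): {p1}
  step 2 (a): {p2}
  ✓ P
Executing ca from Q (initial set {q0}):
  step 1 (c): {q2}
  step 2 (a): ∅  — Q cannot continue

ca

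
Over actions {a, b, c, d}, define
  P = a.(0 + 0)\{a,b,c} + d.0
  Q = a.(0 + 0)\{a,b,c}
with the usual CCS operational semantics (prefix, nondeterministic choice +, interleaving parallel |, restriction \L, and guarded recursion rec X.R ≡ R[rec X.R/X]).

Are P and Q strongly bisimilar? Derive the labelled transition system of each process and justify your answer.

LTS(P): 3 reachable states
  s0 = a.(0 + 0)\{a,b,c} + d.0 | --a--▸ s1, --d--▸ s2
  s1 = (0 + 0)\{a,b,c} | ·
  s2 = 0 | ·
LTS(Q): 2 reachable states
  t0 = a.(0 + 0)\{a,b,c} | --a--▸ t1
  t1 = (0 + 0)\{a,b,c} | ·
Coarsest stable partition (strong bisimilarity classes):
  B0 = {s0}
  B1 = {s1, s2, t1}
  B2 = {t0}
s0 ∈ B0, t0 ∈ B2 → different blocks

P ≁ Q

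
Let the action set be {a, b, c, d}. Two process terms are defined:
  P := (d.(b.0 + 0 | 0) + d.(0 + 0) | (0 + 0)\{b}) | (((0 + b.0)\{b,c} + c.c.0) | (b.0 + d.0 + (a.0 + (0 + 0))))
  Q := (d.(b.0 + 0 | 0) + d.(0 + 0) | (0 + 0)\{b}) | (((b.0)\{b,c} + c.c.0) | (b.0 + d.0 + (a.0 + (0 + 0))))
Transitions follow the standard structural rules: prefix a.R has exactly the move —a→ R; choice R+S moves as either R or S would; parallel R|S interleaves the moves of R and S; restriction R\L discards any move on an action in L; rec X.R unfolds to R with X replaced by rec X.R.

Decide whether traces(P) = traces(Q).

LTS(P): 24 reachable states
  u0 = (d.(b.0 + 0 | 0) + d.(0 + 0) | (0 + 0)\{b}) | (((0 + b.0)\{b,c} + c.c.0) | (b.0 + d.0 + (a.0 + (0 + 0)))) → --a--▸ u1, --b--▸ u1, --c--▸ u2, --d--▸ u1, --d--▸ u3, --d--▸ u4
  u1 = (d.(b.0 + 0 | 0) + d.(0 + 0) | (0 + 0)\{b}) | (((0 + b.0)\{b,c} + c.c.0) | 0) → --c--▸ u5, --d--▸ u6, --d--▸ u7
  u2 = (d.(b.0 + 0 | 0) + d.(0 + 0) | (0 + 0)\{b}) | (c.0 | (b.0 + d.0 + (a.0 + (0 + 0)))) → --a--▸ u5, --b--▸ u5, --c--▸ u8, --d--▸ u10, --d--▸ u5, --d--▸ u9
  u3 = (0 + 0) | (0 + 0)\{b} | (((0 + b.0)\{b,c} + c.c.0) | (b.0 + d.0 + (a.0 + (0 + 0)))) → --a--▸ u6, --b--▸ u6, --c--▸ u9, --d--▸ u6
  u4 = (b.0 + 0 | 0) | (((0 + b.0)\{b,c} + c.c.0) | (b.0 + d.0 + (a.0 + (0 + 0)))) → --a--▸ u7, --b--▸ u11, --b--▸ u7, --c--▸ u10, --d--▸ u7
  u5 = (d.(b.0 + 0 | 0) + d.(0 + 0) | (0 + 0)\{b}) | (c.0 | 0) → --c--▸ u12, --d--▸ u13, --d--▸ u14
  u6 = (0 + 0) | (0 + 0)\{b} | (((0 + b.0)\{b,c} + c.c.0) | 0) → --c--▸ u13
  u7 = (b.0 + 0 | 0) | (((0 + b.0)\{b,c} + c.c.0) | 0) → --b--▸ u15, --c--▸ u14
  u8 = (d.(b.0 + 0 | 0) + d.(0 + 0) | (0 + 0)\{b}) | (0 | (b.0 + d.0 + (a.0 + (0 + 0)))) → --a--▸ u12, --b--▸ u12, --d--▸ u12, --d--▸ u16, --d--▸ u17
  u9 = (0 + 0) | (0 + 0)\{b} | (c.0 | (b.0 + d.0 + (a.0 + (0 + 0)))) → --a--▸ u13, --b--▸ u13, --c--▸ u16, --d--▸ u13
  u10 = (b.0 + 0 | 0) | (c.0 | (b.0 + d.0 + (a.0 + (0 + 0)))) → --a--▸ u14, --b--▸ u14, --b--▸ u18, --c--▸ u17, --d--▸ u14
  u11 = 0 | (((0 + b.0)\{b,c} + c.c.0) | (b.0 + d.0 + (a.0 + (0 + 0)))) → --a--▸ u15, --b--▸ u15, --c--▸ u18, --d--▸ u15
  u12 = (d.(b.0 + 0 | 0) + d.(0 + 0) | (0 + 0)\{b}) | (0 | 0) → --d--▸ u19, --d--▸ u20
  u13 = (0 + 0) | (0 + 0)\{b} | (c.0 | 0) → --c--▸ u19
  u14 = (b.0 + 0 | 0) | (c.0 | 0) → --b--▸ u21, --c--▸ u20
  u15 = 0 | (((0 + b.0)\{b,c} + c.c.0) | 0) → --c--▸ u21
  u16 = (0 + 0) | (0 + 0)\{b} | (0 | (b.0 + d.0 + (a.0 + (0 + 0)))) → --a--▸ u19, --b--▸ u19, --d--▸ u19
  u17 = (b.0 + 0 | 0) | (0 | (b.0 + d.0 + (a.0 + (0 + 0)))) → --a--▸ u20, --b--▸ u20, --b--▸ u22, --d--▸ u20
  u18 = 0 | (c.0 | (b.0 + d.0 + (a.0 + (0 + 0)))) → --a--▸ u21, --b--▸ u21, --c--▸ u22, --d--▸ u21
  u19 = (0 + 0) | (0 + 0)\{b} | (0 | 0) → deadlocked
  u20 = (b.0 + 0 | 0) | (0 | 0) → --b--▸ u23
  u21 = 0 | (c.0 | 0) → --c--▸ u23
  u22 = 0 | (0 | (b.0 + d.0 + (a.0 + (0 + 0)))) → --a--▸ u23, --b--▸ u23, --d--▸ u23
  u23 = 0 | (0 | 0) → deadlocked
LTS(Q): 24 reachable states
  v0 = (d.(b.0 + 0 | 0) + d.(0 + 0) | (0 + 0)\{b}) | (((b.0)\{b,c} + c.c.0) | (b.0 + d.0 + (a.0 + (0 + 0)))) → --a--▸ v1, --b--▸ v1, --c--▸ v2, --d--▸ v1, --d--▸ v3, --d--▸ v4
  v1 = (d.(b.0 + 0 | 0) + d.(0 + 0) | (0 + 0)\{b}) | (((b.0)\{b,c} + c.c.0) | 0) → --c--▸ v5, --d--▸ v6, --d--▸ v7
  v2 = (d.(b.0 + 0 | 0) + d.(0 + 0) | (0 + 0)\{b}) | (c.0 | (b.0 + d.0 + (a.0 + (0 + 0)))) → --a--▸ v5, --b--▸ v5, --c--▸ v8, --d--▸ v10, --d--▸ v5, --d--▸ v9
  v3 = (0 + 0) | (0 + 0)\{b} | (((b.0)\{b,c} + c.c.0) | (b.0 + d.0 + (a.0 + (0 + 0)))) → --a--▸ v6, --b--▸ v6, --c--▸ v9, --d--▸ v6
  v4 = (b.0 + 0 | 0) | (((b.0)\{b,c} + c.c.0) | (b.0 + d.0 + (a.0 + (0 + 0)))) → --a--▸ v7, --b--▸ v11, --b--▸ v7, --c--▸ v10, --d--▸ v7
  v5 = (d.(b.0 + 0 | 0) + d.(0 + 0) | (0 + 0)\{b}) | (c.0 | 0) → --c--▸ v12, --d--▸ v13, --d--▸ v14
  v6 = (0 + 0) | (0 + 0)\{b} | (((b.0)\{b,c} + c.c.0) | 0) → --c--▸ v13
  v7 = (b.0 + 0 | 0) | (((b.0)\{b,c} + c.c.0) | 0) → --b--▸ v15, --c--▸ v14
  v8 = (d.(b.0 + 0 | 0) + d.(0 + 0) | (0 + 0)\{b}) | (0 | (b.0 + d.0 + (a.0 + (0 + 0)))) → --a--▸ v12, --b--▸ v12, --d--▸ v12, --d--▸ v16, --d--▸ v17
  v9 = (0 + 0) | (0 + 0)\{b} | (c.0 | (b.0 + d.0 + (a.0 + (0 + 0)))) → --a--▸ v13, --b--▸ v13, --c--▸ v16, --d--▸ v13
  v10 = (b.0 + 0 | 0) | (c.0 | (b.0 + d.0 + (a.0 + (0 + 0)))) → --a--▸ v14, --b--▸ v14, --b--▸ v18, --c--▸ v17, --d--▸ v14
  v11 = 0 | (((b.0)\{b,c} + c.c.0) | (b.0 + d.0 + (a.0 + (0 + 0)))) → --a--▸ v15, --b--▸ v15, --c--▸ v18, --d--▸ v15
  v12 = (d.(b.0 + 0 | 0) + d.(0 + 0) | (0 + 0)\{b}) | (0 | 0) → --d--▸ v19, --d--▸ v20
  v13 = (0 + 0) | (0 + 0)\{b} | (c.0 | 0) → --c--▸ v19
  v14 = (b.0 + 0 | 0) | (c.0 | 0) → --b--▸ v21, --c--▸ v20
  v15 = 0 | (((b.0)\{b,c} + c.c.0) | 0) → --c--▸ v21
  v16 = (0 + 0) | (0 + 0)\{b} | (0 | (b.0 + d.0 + (a.0 + (0 + 0)))) → --a--▸ v19, --b--▸ v19, --d--▸ v19
  v17 = (b.0 + 0 | 0) | (0 | (b.0 + d.0 + (a.0 + (0 + 0)))) → --a--▸ v20, --b--▸ v20, --b--▸ v22, --d--▸ v20
  v18 = 0 | (c.0 | (b.0 + d.0 + (a.0 + (0 + 0)))) → --a--▸ v21, --b--▸ v21, --c--▸ v22, --d--▸ v21
  v19 = (0 + 0) | (0 + 0)\{b} | (0 | 0) → deadlocked
  v20 = (b.0 + 0 | 0) | (0 | 0) → --b--▸ v23
  v21 = 0 | (c.0 | 0) → --c--▸ v23
  v22 = 0 | (0 | (b.0 + d.0 + (a.0 + (0 + 0)))) → --a--▸ v23, --b--▸ v23, --d--▸ v23
  v23 = 0 | (0 | 0) → deadlocked
Coarsest stable partition (strong bisimilarity classes):
  B0 = {u0, v0}
  B1 = {u1, v1}
  B2 = {u7, v7}
  B3 = {u14, v14}
  B4 = {u13, u21, v13, v21}
  B5 = {u19, u23, v19, v23}
  B6 = {u20, v20}
  B7 = {u15, u6, v15, v6}
  B8 = {u5, v5}
  B9 = {u12, v12}
  B10 = {u4, v4}
  B11 = {u11, u3, v11, v3}
  B12 = {u18, u9, v18, v9}
  B13 = {u16, u22, v16, v22}
  B14 = {u10, v10}
  B15 = {u17, v17}
  B16 = {u2, v2}
  B17 = {u8, v8}
u0 ∈ B0, v0 ∈ B0 → same block
Bisimilar ⇒ trace-equivalent.

YES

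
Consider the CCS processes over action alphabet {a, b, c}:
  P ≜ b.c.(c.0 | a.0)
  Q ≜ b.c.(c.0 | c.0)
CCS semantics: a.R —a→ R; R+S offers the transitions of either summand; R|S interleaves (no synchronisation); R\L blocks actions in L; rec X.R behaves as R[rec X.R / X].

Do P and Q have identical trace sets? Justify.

NO — witness ⟨bca⟩

LTS(P): 6 reachable states
  s0 = b.c.(c.0 | a.0) has moves ··b··> s1
  s1 = c.(c.0 | a.0) has moves ··c··> s2
  s2 = c.0 | a.0 has moves ··a··> s3, ··c··> s4
  s3 = c.0 | 0 has moves ··c··> s5
  s4 = 0 | a.0 has moves ··a··> s5
  s5 = 0 | 0 has moves (no moves)
LTS(Q): 6 reachable states
  t0 = b.c.(c.0 | c.0) has moves ··b··> t1
  t1 = c.(c.0 | c.0) has moves ··c··> t2
  t2 = c.0 | c.0 has moves ··c··> t3, ··c··> t4
  t3 = 0 | c.0 has moves ··c··> t5
  t4 = c.0 | 0 has moves ··c··> t5
  t5 = 0 | 0 has moves (no moves)
Trace ⟨bca⟩ through P, begin at {s0}:
  [1] b ⇒ {s1}
  [2] c ⇒ {s2}
  [3] a ⇒ {s3}
  — P admits the full trace.
Trace ⟨bca⟩ through Q, begin at {t0}:
  [1] b ⇒ {t1}
  [2] c ⇒ {t2}
  [3] a ⇒ ∅ (Q stuck)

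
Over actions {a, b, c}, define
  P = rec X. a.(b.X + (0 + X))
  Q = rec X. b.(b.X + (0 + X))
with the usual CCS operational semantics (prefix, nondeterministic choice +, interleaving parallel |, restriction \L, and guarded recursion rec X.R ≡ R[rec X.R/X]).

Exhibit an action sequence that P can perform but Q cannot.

P's transition system — 2 states:
  s0 = rec X. a.(b.X + (0 + X)) | —a→ s1
  s1 = b.(rec X. a.(b.X + (0 + X))) + (0 + (rec X. a.(b.X + (0 + X)))) | —a→ s1, —b→ s0
Q's transition system — 2 states:
  t0 = rec X. b.(b.X + (0 + X)) | —b→ t1
  t1 = b.(rec X. b.(b.X + (0 + X))) + (0 + (rec X. b.(b.X + (0 + X)))) | —b→ t0, —b→ t1
Executing a from P (initial set {s0}):
  step 1 (a): {s1}
  ✓ P
Executing a from Q (initial set {t0}):
  step 1 (a): no successor for Q

a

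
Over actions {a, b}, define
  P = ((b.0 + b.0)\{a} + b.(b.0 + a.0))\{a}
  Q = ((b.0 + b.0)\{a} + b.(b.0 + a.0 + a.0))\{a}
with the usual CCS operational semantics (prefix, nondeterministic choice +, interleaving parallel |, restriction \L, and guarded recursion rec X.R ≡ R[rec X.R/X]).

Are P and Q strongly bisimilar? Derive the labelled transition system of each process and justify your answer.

LTS(P): 4 reachable states
  u0 = ((b.0 + b.0)\{a} + b.(b.0 + a.0))\{a} ⊢ —b→ u1, —b→ u2
  u1 = (b.0 + a.0)\{a} ⊢ —b→ u3
  u2 = 0\{a}\{a} ⊢ stopped
  u3 = 0\{a} ⊢ stopped
LTS(Q): 4 reachable states
  v0 = ((b.0 + b.0)\{a} + b.(b.0 + a.0 + a.0))\{a} ⊢ —b→ v1, —b→ v2
  v1 = (b.0 + a.0 + a.0)\{a} ⊢ —b→ v3
  v2 = 0\{a}\{a} ⊢ stopped
  v3 = 0\{a} ⊢ stopped
Bisimilarity quotient blocks:
  B0 = {u0, v0}
  B1 = {u1, v1}
  B2 = {u2, u3, v2, v3}
u0 ∈ B0, v0 ∈ B0 → same block

bisimilar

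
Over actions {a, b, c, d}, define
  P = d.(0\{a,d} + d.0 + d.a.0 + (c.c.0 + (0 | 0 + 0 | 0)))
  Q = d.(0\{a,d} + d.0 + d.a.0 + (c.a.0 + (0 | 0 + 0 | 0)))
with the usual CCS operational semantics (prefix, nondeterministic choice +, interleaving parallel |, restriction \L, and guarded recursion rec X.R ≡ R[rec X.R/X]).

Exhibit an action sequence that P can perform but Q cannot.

dcc

LTS(P): 5 reachable states
  m0 = d.(0\{a,d} + d.0 + d.a.0 + (c.c.0 + (0 | 0 + 0 | 0))) has moves —d→ m1
  m1 = 0\{a,d} + d.0 + d.a.0 + (c.c.0 + (0 | 0 + 0 | 0)) has moves —c→ m2, —d→ m3, —d→ m4
  m2 = c.0 has moves —c→ m3
  m3 = 0 has moves (no moves)
  m4 = a.0 has moves —a→ m3
LTS(Q): 4 reachable states
  n0 = d.(0\{a,d} + d.0 + d.a.0 + (c.a.0 + (0 | 0 + 0 | 0))) has moves —d→ n1
  n1 = 0\{a,d} + d.0 + d.a.0 + (c.a.0 + (0 | 0 + 0 | 0)) has moves —c→ n2, —d→ n2, —d→ n3
  n2 = a.0 has moves —a→ n3
  n3 = 0 has moves (no moves)
Trace ⟨dcc⟩ through P, begin at {m0}:
  after d @ step 1: {m1}
  after c @ step 2: {m2}
  after c @ step 3: {m3}
  — P admits the full trace.
Trace ⟨dcc⟩ through Q, begin at {n0}:
  after d @ step 1: {n1}
  after c @ step 2: {n2}
  after c @ step 3: no successor for Q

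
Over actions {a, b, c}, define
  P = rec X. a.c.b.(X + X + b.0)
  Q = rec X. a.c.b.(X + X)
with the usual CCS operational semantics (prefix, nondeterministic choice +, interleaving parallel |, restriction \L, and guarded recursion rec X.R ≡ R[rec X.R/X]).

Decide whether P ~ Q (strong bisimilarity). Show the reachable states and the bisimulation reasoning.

not bisimilar

P's transition system — 5 states:
  u0 = rec X. a.c.b.(X + X + b.0) :: --a--▸ u1
  u1 = c.b.((rec X. a.c.b.(X + X + b.0)) + (rec X. a.c.b.(X + X + b.0)) + b.0) :: --c--▸ u2
  u2 = b.((rec X. a.c.b.(X + X + b.0)) + (rec X. a.c.b.(X + X + b.0)) + b.0) :: --b--▸ u3
  u3 = (rec X. a.c.b.(X + X + b.0)) + (rec X. a.c.b.(X + X + b.0)) + b.0 :: --a--▸ u1, --b--▸ u4
  u4 = 0 :: ∅
Q's transition system — 4 states:
  v0 = rec X. a.c.b.(X + X) :: --a--▸ v1
  v1 = c.b.((rec X. a.c.b.(X + X)) + (rec X. a.c.b.(X + X))) :: --c--▸ v2
  v2 = b.((rec X. a.c.b.(X + X)) + (rec X. a.c.b.(X + X))) :: --b--▸ v3
  v3 = (rec X. a.c.b.(X + X)) + (rec X. a.c.b.(X + X)) :: --a--▸ v1
Bisimilarity quotient blocks:
  B0 = {u0}
  B1 = {u1}
  B2 = {u2}
  B3 = {u3}
  B4 = {u4}
  B5 = {v0, v3}
  B6 = {v1}
  B7 = {v2}
u0 ∈ B0, v0 ∈ B5 → different blocks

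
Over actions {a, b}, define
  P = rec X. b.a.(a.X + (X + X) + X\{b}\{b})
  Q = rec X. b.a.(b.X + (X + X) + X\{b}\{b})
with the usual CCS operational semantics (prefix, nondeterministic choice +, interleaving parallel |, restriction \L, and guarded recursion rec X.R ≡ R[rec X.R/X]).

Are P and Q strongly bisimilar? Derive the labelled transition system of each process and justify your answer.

Reachable graph of P (3 states):
  s0 = rec X. b.a.(a.X + (X + X) + X\{b}\{b}) has moves -b-> s1
  s1 = a.(a.(rec X. b.a.(a.X + (X + X) + X\{b}\{b})) + ((rec X. b.a.(a.X + (X + X) + X\{b}\{b})) + (rec X. b.a.(a.X + (X + X) + X\{b}\{b}))) + (rec X. b.a.(a.X + (X + X) + X\{b}\{b}))\{b}\{b}) has moves -a-> s2
  s2 = a.(rec X. b.a.(a.X + (X + X) + X\{b}\{b})) + ((rec X. b.a.(a.X + (X + X) + X\{b}\{b})) + (rec X. b.a.(a.X + (X + X) + X\{b}\{b}))) + (rec X. b.a.(a.X + (X + X) + X\{b}\{b}))\{b}\{b} has moves -a-> s0, -b-> s1
Reachable graph of Q (3 states):
  t0 = rec X. b.a.(b.X + (X + X) + X\{b}\{b}) has moves -b-> t1
  t1 = a.(b.(rec X. b.a.(b.X + (X + X) + X\{b}\{b})) + ((rec X. b.a.(b.X + (X + X) + X\{b}\{b})) + (rec X. b.a.(b.X + (X + X) + X\{b}\{b}))) + (rec X. b.a.(b.X + (X + X) + X\{b}\{b}))\{b}\{b}) has moves -a-> t2
  t2 = b.(rec X. b.a.(b.X + (X + X) + X\{b}\{b})) + ((rec X. b.a.(b.X + (X + X) + X\{b}\{b})) + (rec X. b.a.(b.X + (X + X) + X\{b}\{b}))) + (rec X. b.a.(b.X + (X + X) + X\{b}\{b}))\{b}\{b} has moves -b-> t0, -b-> t1
Bisimilarity quotient blocks:
  B0 = {s0}
  B1 = {s1}
  B2 = {s2}
  B3 = {t0}
  B4 = {t1}
  B5 = {t2}
s0 ∈ B0, t0 ∈ B3 → different blocks

NO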